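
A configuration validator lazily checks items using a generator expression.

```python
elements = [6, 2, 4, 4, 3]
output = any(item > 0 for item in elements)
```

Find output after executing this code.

Step 1: Check item > 0 for each element in [6, 2, 4, 4, 3]:
  6 > 0: True
  2 > 0: True
  4 > 0: True
  4 > 0: True
  3 > 0: True
Step 2: any() returns True.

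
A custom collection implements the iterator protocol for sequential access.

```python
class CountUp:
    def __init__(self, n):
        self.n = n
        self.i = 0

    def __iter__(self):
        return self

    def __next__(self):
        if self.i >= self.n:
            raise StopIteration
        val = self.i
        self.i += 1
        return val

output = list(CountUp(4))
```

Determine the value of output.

Step 1: CountUp(4) creates an iterator counting 0 to 3.
Step 2: list() consumes all values: [0, 1, 2, 3].
Therefore output = [0, 1, 2, 3].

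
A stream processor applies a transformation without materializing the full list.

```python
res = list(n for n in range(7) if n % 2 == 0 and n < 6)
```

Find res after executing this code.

Step 1: Filter range(7) where n % 2 == 0 and n < 6:
  n=0: both conditions met, included
  n=1: excluded (1 % 2 != 0)
  n=2: both conditions met, included
  n=3: excluded (3 % 2 != 0)
  n=4: both conditions met, included
  n=5: excluded (5 % 2 != 0)
  n=6: excluded (6 >= 6)
Therefore res = [0, 2, 4].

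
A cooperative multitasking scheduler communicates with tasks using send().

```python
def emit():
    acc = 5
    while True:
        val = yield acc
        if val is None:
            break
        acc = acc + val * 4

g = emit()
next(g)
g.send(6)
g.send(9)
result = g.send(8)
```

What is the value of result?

Step 1: next() -> yield acc=5.
Step 2: send(6) -> val=6, acc = 5 + 6*4 = 29, yield 29.
Step 3: send(9) -> val=9, acc = 29 + 9*4 = 65, yield 65.
Step 4: send(8) -> val=8, acc = 65 + 8*4 = 97, yield 97.
Therefore result = 97.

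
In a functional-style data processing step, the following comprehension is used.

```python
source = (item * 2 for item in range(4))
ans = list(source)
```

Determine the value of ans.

Step 1: For each item in range(4), compute item*2:
  item=0: 0*2 = 0
  item=1: 1*2 = 2
  item=2: 2*2 = 4
  item=3: 3*2 = 6
Therefore ans = [0, 2, 4, 6].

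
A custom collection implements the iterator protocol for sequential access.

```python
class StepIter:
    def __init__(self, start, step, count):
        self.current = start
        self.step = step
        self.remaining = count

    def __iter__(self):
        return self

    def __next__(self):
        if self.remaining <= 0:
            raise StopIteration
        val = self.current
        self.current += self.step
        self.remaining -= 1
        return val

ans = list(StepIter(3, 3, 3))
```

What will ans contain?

Step 1: StepIter starts at 3, increments by 3, for 3 steps:
  Yield 3, then current += 3
  Yield 6, then current += 3
  Yield 9, then current += 3
Therefore ans = [3, 6, 9].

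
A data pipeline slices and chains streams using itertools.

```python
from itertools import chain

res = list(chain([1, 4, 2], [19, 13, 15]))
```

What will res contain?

Step 1: chain() concatenates iterables: [1, 4, 2] + [19, 13, 15].
Therefore res = [1, 4, 2, 19, 13, 15].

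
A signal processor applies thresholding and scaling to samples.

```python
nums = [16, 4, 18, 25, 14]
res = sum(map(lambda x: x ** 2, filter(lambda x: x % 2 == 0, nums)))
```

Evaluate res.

Step 1: Filter even numbers from [16, 4, 18, 25, 14]: [16, 4, 18, 14]
Step 2: Square each: [256, 16, 324, 196]
Step 3: Sum = 792.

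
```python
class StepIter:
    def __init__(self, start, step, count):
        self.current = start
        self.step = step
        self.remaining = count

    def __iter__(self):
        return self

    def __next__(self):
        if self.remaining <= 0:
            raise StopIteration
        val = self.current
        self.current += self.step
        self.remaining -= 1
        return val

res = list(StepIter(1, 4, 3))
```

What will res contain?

Step 1: StepIter starts at 1, increments by 4, for 3 steps:
  Yield 1, then current += 4
  Yield 5, then current += 4
  Yield 9, then current += 4
Therefore res = [1, 5, 9].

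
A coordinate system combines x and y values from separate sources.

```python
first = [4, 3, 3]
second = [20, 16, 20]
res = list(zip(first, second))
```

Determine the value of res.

Step 1: zip pairs elements at same index:
  Index 0: (4, 20)
  Index 1: (3, 16)
  Index 2: (3, 20)
Therefore res = [(4, 20), (3, 16), (3, 20)].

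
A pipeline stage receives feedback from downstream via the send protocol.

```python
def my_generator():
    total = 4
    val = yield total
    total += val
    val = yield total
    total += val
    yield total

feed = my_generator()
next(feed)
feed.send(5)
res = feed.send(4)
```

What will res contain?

Step 1: next() -> yield total=4.
Step 2: send(5) -> val=5, total = 4+5 = 9, yield 9.
Step 3: send(4) -> val=4, total = 9+4 = 13, yield 13.
Therefore res = 13.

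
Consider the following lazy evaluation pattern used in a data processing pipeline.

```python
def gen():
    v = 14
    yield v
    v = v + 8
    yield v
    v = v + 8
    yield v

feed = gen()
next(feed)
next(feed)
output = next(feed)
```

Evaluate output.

Step 1: Trace through generator execution:
  Yield 1: v starts at 14, yield 14
  Yield 2: v = 14 + 8 = 22, yield 22
  Yield 3: v = 22 + 8 = 30, yield 30
Step 2: First next() gets 14, second next() gets the second value, third next() yields 30.
Therefore output = 30.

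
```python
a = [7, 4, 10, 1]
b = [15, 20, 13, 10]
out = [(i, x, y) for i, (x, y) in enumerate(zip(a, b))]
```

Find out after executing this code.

Step 1: enumerate(zip(a, b)) gives index with paired elements:
  i=0: (7, 15)
  i=1: (4, 20)
  i=2: (10, 13)
  i=3: (1, 10)
Therefore out = [(0, 7, 15), (1, 4, 20), (2, 10, 13), (3, 1, 10)].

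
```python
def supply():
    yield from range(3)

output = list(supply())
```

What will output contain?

Step 1: yield from delegates to the iterable, yielding each element.
Step 2: Collected values: [0, 1, 2].
Therefore output = [0, 1, 2].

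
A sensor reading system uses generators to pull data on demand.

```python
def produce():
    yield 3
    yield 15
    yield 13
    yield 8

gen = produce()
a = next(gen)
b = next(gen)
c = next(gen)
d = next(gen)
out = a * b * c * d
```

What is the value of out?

Step 1: Create generator and consume all values:
  a = next(gen) = 3
  b = next(gen) = 15
  c = next(gen) = 13
  d = next(gen) = 8
Step 2: out = 3 * 15 * 13 * 8 = 4680.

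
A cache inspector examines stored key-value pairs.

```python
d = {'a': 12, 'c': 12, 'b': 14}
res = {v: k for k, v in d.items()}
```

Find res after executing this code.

Step 1: Invert dict (swap keys and values):
  'a': 12 -> 12: 'a'
  'c': 12 -> 12: 'c'
  'b': 14 -> 14: 'b'
Therefore res = {12: 'c', 14: 'b'}.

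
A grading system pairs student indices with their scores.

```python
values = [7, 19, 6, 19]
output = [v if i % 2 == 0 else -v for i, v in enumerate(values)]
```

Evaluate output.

Step 1: For each (i, v), keep v if i is even, negate if odd:
  i=0 (even): keep 7
  i=1 (odd): negate to -19
  i=2 (even): keep 6
  i=3 (odd): negate to -19
Therefore output = [7, -19, 6, -19].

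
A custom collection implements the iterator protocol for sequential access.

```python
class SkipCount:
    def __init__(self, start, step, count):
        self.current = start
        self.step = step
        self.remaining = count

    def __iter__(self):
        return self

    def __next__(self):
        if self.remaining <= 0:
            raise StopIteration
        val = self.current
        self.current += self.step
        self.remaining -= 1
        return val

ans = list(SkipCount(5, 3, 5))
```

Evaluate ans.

Step 1: SkipCount starts at 5, increments by 3, for 5 steps:
  Yield 5, then current += 3
  Yield 8, then current += 3
  Yield 11, then current += 3
  Yield 14, then current += 3
  Yield 17, then current += 3
Therefore ans = [5, 8, 11, 14, 17].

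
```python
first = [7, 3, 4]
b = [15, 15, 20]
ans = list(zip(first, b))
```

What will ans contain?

Step 1: zip pairs elements at same index:
  Index 0: (7, 15)
  Index 1: (3, 15)
  Index 2: (4, 20)
Therefore ans = [(7, 15), (3, 15), (4, 20)].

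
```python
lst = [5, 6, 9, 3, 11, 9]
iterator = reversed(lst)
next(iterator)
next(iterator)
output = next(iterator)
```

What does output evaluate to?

Step 1: reversed([5, 6, 9, 3, 11, 9]) gives iterator: [9, 11, 3, 9, 6, 5].
Step 2: First next() = 9, second next() = 11.
Step 3: Third next() = 3.
Therefore output = 3.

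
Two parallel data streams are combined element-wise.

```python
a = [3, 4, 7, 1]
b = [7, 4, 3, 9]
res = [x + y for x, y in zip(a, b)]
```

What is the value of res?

Step 1: Add corresponding elements:
  3 + 7 = 10
  4 + 4 = 8
  7 + 3 = 10
  1 + 9 = 10
Therefore res = [10, 8, 10, 10].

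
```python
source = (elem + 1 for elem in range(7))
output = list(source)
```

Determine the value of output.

Step 1: For each elem in range(7), compute elem+1:
  elem=0: 0+1 = 1
  elem=1: 1+1 = 2
  elem=2: 2+1 = 3
  elem=3: 3+1 = 4
  elem=4: 4+1 = 5
  elem=5: 5+1 = 6
  elem=6: 6+1 = 7
Therefore output = [1, 2, 3, 4, 5, 6, 7].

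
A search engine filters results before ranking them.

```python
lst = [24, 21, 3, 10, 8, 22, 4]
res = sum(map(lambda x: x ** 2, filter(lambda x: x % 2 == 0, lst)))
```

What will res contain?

Step 1: Filter even numbers from [24, 21, 3, 10, 8, 22, 4]: [24, 10, 8, 22, 4]
Step 2: Square each: [576, 100, 64, 484, 16]
Step 3: Sum = 1240.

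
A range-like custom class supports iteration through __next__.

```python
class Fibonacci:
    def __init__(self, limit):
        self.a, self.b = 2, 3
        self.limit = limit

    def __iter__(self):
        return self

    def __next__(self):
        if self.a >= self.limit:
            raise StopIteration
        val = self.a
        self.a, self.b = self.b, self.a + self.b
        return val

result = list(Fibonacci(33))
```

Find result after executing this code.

Step 1: Fibonacci-like sequence (a=2, b=3) until >= 33:
  Yield 2, then a,b = 3,5
  Yield 3, then a,b = 5,8
  Yield 5, then a,b = 8,13
  Yield 8, then a,b = 13,21
  Yield 13, then a,b = 21,34
  Yield 21, then a,b = 34,55
Step 2: 34 >= 33, stop.
Therefore result = [2, 3, 5, 8, 13, 21].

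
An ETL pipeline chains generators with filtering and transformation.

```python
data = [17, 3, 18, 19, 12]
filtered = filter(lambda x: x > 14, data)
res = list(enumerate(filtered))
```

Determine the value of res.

Step 1: Filter [17, 3, 18, 19, 12] for > 14: [17, 18, 19].
Step 2: enumerate re-indexes from 0: [(0, 17), (1, 18), (2, 19)].
Therefore res = [(0, 17), (1, 18), (2, 19)].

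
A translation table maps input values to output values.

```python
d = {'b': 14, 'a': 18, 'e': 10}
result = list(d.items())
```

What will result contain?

Step 1: d.items() returns (key, value) pairs in insertion order.
Therefore result = [('b', 14), ('a', 18), ('e', 10)].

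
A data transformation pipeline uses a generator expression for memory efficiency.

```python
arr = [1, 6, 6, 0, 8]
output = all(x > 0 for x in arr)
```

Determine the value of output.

Step 1: Check x > 0 for each element in [1, 6, 6, 0, 8]:
  1 > 0: True
  6 > 0: True
  6 > 0: True
  0 > 0: False
  8 > 0: True
Step 2: all() returns False.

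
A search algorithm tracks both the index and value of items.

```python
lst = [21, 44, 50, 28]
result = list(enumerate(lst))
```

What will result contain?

Step 1: enumerate pairs each element with its index:
  (0, 21)
  (1, 44)
  (2, 50)
  (3, 28)
Therefore result = [(0, 21), (1, 44), (2, 50), (3, 28)].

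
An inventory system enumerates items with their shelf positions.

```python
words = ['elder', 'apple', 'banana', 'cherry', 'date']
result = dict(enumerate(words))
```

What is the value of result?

Step 1: enumerate pairs indices with words:
  0 -> 'elder'
  1 -> 'apple'
  2 -> 'banana'
  3 -> 'cherry'
  4 -> 'date'
Therefore result = {0: 'elder', 1: 'apple', 2: 'banana', 3: 'cherry', 4: 'date'}.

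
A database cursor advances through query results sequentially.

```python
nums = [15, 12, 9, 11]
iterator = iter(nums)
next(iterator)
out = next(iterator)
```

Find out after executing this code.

Step 1: Create iterator over [15, 12, 9, 11].
Step 2: next() consumes 15.
Step 3: next() returns 12.
Therefore out = 12.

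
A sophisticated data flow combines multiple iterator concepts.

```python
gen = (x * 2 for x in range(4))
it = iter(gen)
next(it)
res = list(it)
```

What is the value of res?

Step 1: Generator produces [0, 2, 4, 6].
Step 2: next(it) consumes first element (0).
Step 3: list(it) collects remaining: [2, 4, 6].
Therefore res = [2, 4, 6].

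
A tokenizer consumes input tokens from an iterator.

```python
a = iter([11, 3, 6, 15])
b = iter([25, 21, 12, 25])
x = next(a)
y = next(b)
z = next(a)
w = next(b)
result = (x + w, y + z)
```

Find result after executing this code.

Step 1: a iterates [11, 3, 6, 15], b iterates [25, 21, 12, 25].
Step 2: x = next(a) = 11, y = next(b) = 25.
Step 3: z = next(a) = 3, w = next(b) = 21.
Step 4: result = (11 + 21, 25 + 3) = (32, 28).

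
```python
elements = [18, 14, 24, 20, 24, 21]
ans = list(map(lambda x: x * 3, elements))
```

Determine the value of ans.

Step 1: Apply lambda x: x * 3 to each element:
  18 -> 54
  14 -> 42
  24 -> 72
  20 -> 60
  24 -> 72
  21 -> 63
Therefore ans = [54, 42, 72, 60, 72, 63].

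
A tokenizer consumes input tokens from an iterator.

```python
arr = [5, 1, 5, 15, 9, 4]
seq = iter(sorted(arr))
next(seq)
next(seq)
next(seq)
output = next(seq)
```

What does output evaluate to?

Step 1: sorted([5, 1, 5, 15, 9, 4]) = [1, 4, 5, 5, 9, 15].
Step 2: Create iterator and skip 3 elements.
Step 3: next() returns 5.
Therefore output = 5.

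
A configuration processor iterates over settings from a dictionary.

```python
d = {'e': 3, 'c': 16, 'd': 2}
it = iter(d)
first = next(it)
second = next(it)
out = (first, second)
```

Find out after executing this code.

Step 1: iter(d) iterates over keys: ['e', 'c', 'd'].
Step 2: first = next(it) = 'e', second = next(it) = 'c'.
Therefore out = ('e', 'c').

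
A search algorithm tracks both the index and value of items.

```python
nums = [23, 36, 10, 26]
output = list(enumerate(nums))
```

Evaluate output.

Step 1: enumerate pairs each element with its index:
  (0, 23)
  (1, 36)
  (2, 10)
  (3, 26)
Therefore output = [(0, 23), (1, 36), (2, 10), (3, 26)].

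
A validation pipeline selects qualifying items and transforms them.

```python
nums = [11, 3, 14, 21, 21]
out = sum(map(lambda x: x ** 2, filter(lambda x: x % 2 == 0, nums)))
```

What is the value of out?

Step 1: Filter even numbers from [11, 3, 14, 21, 21]: [14]
Step 2: Square each: [196]
Step 3: Sum = 196.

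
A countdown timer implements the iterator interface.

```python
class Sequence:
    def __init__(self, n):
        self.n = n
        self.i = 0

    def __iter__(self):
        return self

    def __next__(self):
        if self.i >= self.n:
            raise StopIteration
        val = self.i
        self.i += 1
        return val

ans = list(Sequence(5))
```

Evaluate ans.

Step 1: Sequence(5) creates an iterator counting 0 to 4.
Step 2: list() consumes all values: [0, 1, 2, 3, 4].
Therefore ans = [0, 1, 2, 3, 4].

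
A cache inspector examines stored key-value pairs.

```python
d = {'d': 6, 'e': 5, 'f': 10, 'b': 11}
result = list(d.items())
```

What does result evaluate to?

Step 1: d.items() returns (key, value) pairs in insertion order.
Therefore result = [('d', 6), ('e', 5), ('f', 10), ('b', 11)].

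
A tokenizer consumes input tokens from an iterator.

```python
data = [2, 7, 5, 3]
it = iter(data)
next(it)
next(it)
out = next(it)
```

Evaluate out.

Step 1: Create iterator over [2, 7, 5, 3].
Step 2: next() consumes 2.
Step 3: next() consumes 7.
Step 4: next() returns 5.
Therefore out = 5.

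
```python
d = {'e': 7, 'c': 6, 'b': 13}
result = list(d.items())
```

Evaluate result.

Step 1: d.items() returns (key, value) pairs in insertion order.
Therefore result = [('e', 7), ('c', 6), ('b', 13)].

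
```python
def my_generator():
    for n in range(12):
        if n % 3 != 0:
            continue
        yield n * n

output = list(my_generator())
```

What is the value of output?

Step 1: Only yield n**2 when n is divisible by 3:
  n=0: 0 % 3 == 0, yield 0**2 = 0
  n=3: 3 % 3 == 0, yield 3**2 = 9
  n=6: 6 % 3 == 0, yield 6**2 = 36
  n=9: 9 % 3 == 0, yield 9**2 = 81
Therefore output = [0, 9, 36, 81].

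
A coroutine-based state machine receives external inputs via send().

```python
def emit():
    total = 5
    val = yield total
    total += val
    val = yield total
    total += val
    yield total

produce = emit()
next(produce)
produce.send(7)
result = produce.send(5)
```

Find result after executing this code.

Step 1: next() -> yield total=5.
Step 2: send(7) -> val=7, total = 5+7 = 12, yield 12.
Step 3: send(5) -> val=5, total = 12+5 = 17, yield 17.
Therefore result = 17.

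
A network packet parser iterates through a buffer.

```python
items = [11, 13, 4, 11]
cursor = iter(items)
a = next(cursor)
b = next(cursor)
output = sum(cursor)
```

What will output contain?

Step 1: Create iterator over [11, 13, 4, 11].
Step 2: a = next() = 11, b = next() = 13.
Step 3: sum() of remaining [4, 11] = 15.
Therefore output = 15.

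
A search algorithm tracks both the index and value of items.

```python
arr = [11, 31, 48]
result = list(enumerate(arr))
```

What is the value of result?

Step 1: enumerate pairs each element with its index:
  (0, 11)
  (1, 31)
  (2, 48)
Therefore result = [(0, 11), (1, 31), (2, 48)].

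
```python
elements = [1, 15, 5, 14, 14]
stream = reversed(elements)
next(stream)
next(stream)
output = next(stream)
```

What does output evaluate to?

Step 1: reversed([1, 15, 5, 14, 14]) gives iterator: [14, 14, 5, 15, 1].
Step 2: First next() = 14, second next() = 14.
Step 3: Third next() = 5.
Therefore output = 5.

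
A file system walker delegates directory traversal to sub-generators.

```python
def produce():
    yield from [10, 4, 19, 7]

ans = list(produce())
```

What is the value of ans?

Step 1: yield from delegates to the iterable, yielding each element.
Step 2: Collected values: [10, 4, 19, 7].
Therefore ans = [10, 4, 19, 7].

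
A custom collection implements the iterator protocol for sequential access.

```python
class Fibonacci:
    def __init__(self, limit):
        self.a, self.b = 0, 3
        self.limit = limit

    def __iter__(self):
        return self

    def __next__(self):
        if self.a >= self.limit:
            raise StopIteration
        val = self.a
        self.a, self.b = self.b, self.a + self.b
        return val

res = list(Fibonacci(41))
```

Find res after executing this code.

Step 1: Fibonacci-like sequence (a=0, b=3) until >= 41:
  Yield 0, then a,b = 3,3
  Yield 3, then a,b = 3,6
  Yield 3, then a,b = 6,9
  Yield 6, then a,b = 9,15
  Yield 9, then a,b = 15,24
  Yield 15, then a,b = 24,39
  Yield 24, then a,b = 39,63
  Yield 39, then a,b = 63,102
Step 2: 63 >= 41, stop.
Therefore res = [0, 3, 3, 6, 9, 15, 24, 39].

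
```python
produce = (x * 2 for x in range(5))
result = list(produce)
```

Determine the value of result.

Step 1: For each x in range(5), compute x*2:
  x=0: 0*2 = 0
  x=1: 1*2 = 2
  x=2: 2*2 = 4
  x=3: 3*2 = 6
  x=4: 4*2 = 8
Therefore result = [0, 2, 4, 6, 8].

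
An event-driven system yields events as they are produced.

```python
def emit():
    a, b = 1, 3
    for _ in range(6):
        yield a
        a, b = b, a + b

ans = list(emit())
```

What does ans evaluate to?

Step 1: Fibonacci-like sequence starting with a=1, b=3:
  Iteration 1: yield a=1, then a,b = 3,4
  Iteration 2: yield a=3, then a,b = 4,7
  Iteration 3: yield a=4, then a,b = 7,11
  Iteration 4: yield a=7, then a,b = 11,18
  Iteration 5: yield a=11, then a,b = 18,29
  Iteration 6: yield a=18, then a,b = 29,47
Therefore ans = [1, 3, 4, 7, 11, 18].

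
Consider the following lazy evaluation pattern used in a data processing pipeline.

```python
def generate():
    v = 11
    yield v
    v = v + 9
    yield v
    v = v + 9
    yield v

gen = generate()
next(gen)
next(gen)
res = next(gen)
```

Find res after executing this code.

Step 1: Trace through generator execution:
  Yield 1: v starts at 11, yield 11
  Yield 2: v = 11 + 9 = 20, yield 20
  Yield 3: v = 20 + 9 = 29, yield 29
Step 2: First next() gets 11, second next() gets the second value, third next() yields 29.
Therefore res = 29.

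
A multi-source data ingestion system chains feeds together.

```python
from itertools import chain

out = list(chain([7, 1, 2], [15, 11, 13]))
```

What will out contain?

Step 1: chain() concatenates iterables: [7, 1, 2] + [15, 11, 13].
Therefore out = [7, 1, 2, 15, 11, 13].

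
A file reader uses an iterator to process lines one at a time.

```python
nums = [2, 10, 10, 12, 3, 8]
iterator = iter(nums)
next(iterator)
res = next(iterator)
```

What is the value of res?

Step 1: Create iterator over [2, 10, 10, 12, 3, 8].
Step 2: next() consumes 2.
Step 3: next() returns 10.
Therefore res = 10.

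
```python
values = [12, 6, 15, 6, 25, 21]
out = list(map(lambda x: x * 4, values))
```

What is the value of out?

Step 1: Apply lambda x: x * 4 to each element:
  12 -> 48
  6 -> 24
  15 -> 60
  6 -> 24
  25 -> 100
  21 -> 84
Therefore out = [48, 24, 60, 24, 100, 84].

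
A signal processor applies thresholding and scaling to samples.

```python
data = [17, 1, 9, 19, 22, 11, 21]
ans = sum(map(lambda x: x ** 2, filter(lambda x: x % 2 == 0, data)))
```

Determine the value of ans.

Step 1: Filter even numbers from [17, 1, 9, 19, 22, 11, 21]: [22]
Step 2: Square each: [484]
Step 3: Sum = 484.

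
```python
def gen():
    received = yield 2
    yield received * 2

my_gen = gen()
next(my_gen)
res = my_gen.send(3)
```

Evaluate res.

Step 1: next(my_gen) advances to first yield, producing 2.
Step 2: send(3) resumes, received = 3.
Step 3: yield received * 2 = 3 * 2 = 6.
Therefore res = 6.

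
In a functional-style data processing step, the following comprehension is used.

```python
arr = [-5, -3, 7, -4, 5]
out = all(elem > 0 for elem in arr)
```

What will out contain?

Step 1: Check elem > 0 for each element in [-5, -3, 7, -4, 5]:
  -5 > 0: False
  -3 > 0: False
  7 > 0: True
  -4 > 0: False
  5 > 0: True
Step 2: all() returns False.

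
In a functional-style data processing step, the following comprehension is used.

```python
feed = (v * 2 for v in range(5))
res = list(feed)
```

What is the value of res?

Step 1: For each v in range(5), compute v*2:
  v=0: 0*2 = 0
  v=1: 1*2 = 2
  v=2: 2*2 = 4
  v=3: 3*2 = 6
  v=4: 4*2 = 8
Therefore res = [0, 2, 4, 6, 8].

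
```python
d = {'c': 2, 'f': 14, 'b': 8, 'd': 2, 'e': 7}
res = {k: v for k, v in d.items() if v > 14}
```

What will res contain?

Step 1: Filter items where value > 14:
  'c': 2 <= 14: removed
  'f': 14 <= 14: removed
  'b': 8 <= 14: removed
  'd': 2 <= 14: removed
  'e': 7 <= 14: removed
Therefore res = {}.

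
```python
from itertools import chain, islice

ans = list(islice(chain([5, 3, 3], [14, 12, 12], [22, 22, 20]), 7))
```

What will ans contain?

Step 1: chain([5, 3, 3], [14, 12, 12], [22, 22, 20]) = [5, 3, 3, 14, 12, 12, 22, 22, 20].
Step 2: islice takes first 7 elements: [5, 3, 3, 14, 12, 12, 22].
Therefore ans = [5, 3, 3, 14, 12, 12, 22].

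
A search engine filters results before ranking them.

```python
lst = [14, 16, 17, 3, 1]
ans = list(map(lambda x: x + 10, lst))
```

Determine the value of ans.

Step 1: Apply lambda x: x + 10 to each element:
  14 -> 24
  16 -> 26
  17 -> 27
  3 -> 13
  1 -> 11
Therefore ans = [24, 26, 27, 13, 11].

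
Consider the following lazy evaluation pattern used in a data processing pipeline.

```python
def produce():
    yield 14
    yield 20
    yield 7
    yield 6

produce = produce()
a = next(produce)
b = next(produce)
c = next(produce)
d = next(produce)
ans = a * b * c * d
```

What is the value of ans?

Step 1: Create generator and consume all values:
  a = next(produce) = 14
  b = next(produce) = 20
  c = next(produce) = 7
  d = next(produce) = 6
Step 2: ans = 14 * 20 * 7 * 6 = 11760.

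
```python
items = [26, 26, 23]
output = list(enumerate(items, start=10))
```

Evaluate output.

Step 1: enumerate with start=10:
  (10, 26)
  (11, 26)
  (12, 23)
Therefore output = [(10, 26), (11, 26), (12, 23)].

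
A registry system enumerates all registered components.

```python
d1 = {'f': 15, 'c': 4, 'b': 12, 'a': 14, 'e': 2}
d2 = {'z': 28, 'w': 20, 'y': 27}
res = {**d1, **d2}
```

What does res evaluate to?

Step 1: Merge d1 and d2 (d2 values override on key conflicts).
Step 2: d1 has keys ['f', 'c', 'b', 'a', 'e'], d2 has keys ['z', 'w', 'y'].
Therefore res = {'f': 15, 'c': 4, 'b': 12, 'a': 14, 'e': 2, 'z': 28, 'w': 20, 'y': 27}.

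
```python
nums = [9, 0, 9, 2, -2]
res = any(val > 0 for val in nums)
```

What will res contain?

Step 1: Check val > 0 for each element in [9, 0, 9, 2, -2]:
  9 > 0: True
  0 > 0: False
  9 > 0: True
  2 > 0: True
  -2 > 0: False
Step 2: any() returns True.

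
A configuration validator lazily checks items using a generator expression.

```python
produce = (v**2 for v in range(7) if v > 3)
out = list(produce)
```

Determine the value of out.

Step 1: For range(7), keep v > 3, then square:
  v=0: 0 <= 3, excluded
  v=1: 1 <= 3, excluded
  v=2: 2 <= 3, excluded
  v=3: 3 <= 3, excluded
  v=4: 4 > 3, yield 4**2 = 16
  v=5: 5 > 3, yield 5**2 = 25
  v=6: 6 > 3, yield 6**2 = 36
Therefore out = [16, 25, 36].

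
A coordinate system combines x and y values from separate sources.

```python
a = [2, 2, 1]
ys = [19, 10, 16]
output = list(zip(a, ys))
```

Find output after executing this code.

Step 1: zip pairs elements at same index:
  Index 0: (2, 19)
  Index 1: (2, 10)
  Index 2: (1, 16)
Therefore output = [(2, 19), (2, 10), (1, 16)].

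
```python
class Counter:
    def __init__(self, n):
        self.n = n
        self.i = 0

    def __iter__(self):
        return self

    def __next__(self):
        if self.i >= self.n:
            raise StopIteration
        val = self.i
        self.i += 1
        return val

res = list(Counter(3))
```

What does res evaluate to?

Step 1: Counter(3) creates an iterator counting 0 to 2.
Step 2: list() consumes all values: [0, 1, 2].
Therefore res = [0, 1, 2].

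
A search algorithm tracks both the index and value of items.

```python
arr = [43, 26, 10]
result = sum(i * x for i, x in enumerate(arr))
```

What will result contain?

Step 1: Compute i * x for each (i, x) in enumerate([43, 26, 10]):
  i=0, x=43: 0*43 = 0
  i=1, x=26: 1*26 = 26
  i=2, x=10: 2*10 = 20
Step 2: sum = 0 + 26 + 20 = 46.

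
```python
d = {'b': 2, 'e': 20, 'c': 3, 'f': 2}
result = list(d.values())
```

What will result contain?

Step 1: d.values() returns the dictionary values in insertion order.
Therefore result = [2, 20, 3, 2].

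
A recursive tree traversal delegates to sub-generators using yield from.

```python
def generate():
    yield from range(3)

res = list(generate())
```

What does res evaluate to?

Step 1: yield from delegates to the iterable, yielding each element.
Step 2: Collected values: [0, 1, 2].
Therefore res = [0, 1, 2].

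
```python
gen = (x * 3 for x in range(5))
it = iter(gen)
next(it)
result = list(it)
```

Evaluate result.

Step 1: Generator produces [0, 3, 6, 9, 12].
Step 2: next(it) consumes first element (0).
Step 3: list(it) collects remaining: [3, 6, 9, 12].
Therefore result = [3, 6, 9, 12].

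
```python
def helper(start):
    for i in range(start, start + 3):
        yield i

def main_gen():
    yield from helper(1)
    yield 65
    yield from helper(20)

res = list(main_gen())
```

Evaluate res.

Step 1: main_gen() delegates to helper(1):
  yield 1
  yield 2
  yield 3
Step 2: yield 65
Step 3: Delegates to helper(20):
  yield 20
  yield 21
  yield 22
Therefore res = [1, 2, 3, 65, 20, 21, 22].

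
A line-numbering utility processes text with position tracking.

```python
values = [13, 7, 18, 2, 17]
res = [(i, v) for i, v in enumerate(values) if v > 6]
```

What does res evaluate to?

Step 1: Filter enumerate([13, 7, 18, 2, 17]) keeping v > 6:
  (0, 13): 13 > 6, included
  (1, 7): 7 > 6, included
  (2, 18): 18 > 6, included
  (3, 2): 2 <= 6, excluded
  (4, 17): 17 > 6, included
Therefore res = [(0, 13), (1, 7), (2, 18), (4, 17)].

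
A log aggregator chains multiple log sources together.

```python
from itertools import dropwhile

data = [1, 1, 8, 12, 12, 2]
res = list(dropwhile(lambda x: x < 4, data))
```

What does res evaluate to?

Step 1: dropwhile drops elements while < 4:
  1 < 4: dropped
  1 < 4: dropped
  8: kept (dropping stopped)
Step 2: Remaining elements kept regardless of condition.
Therefore res = [8, 12, 12, 2].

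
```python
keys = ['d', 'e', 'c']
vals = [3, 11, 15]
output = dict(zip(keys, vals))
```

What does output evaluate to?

Step 1: zip pairs keys with values:
  'd' -> 3
  'e' -> 11
  'c' -> 15
Therefore output = {'d': 3, 'e': 11, 'c': 15}.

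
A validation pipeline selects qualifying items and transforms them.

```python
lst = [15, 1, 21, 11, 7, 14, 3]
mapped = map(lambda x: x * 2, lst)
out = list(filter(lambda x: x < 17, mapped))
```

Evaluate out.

Step 1: Map x * 2:
  15 -> 30
  1 -> 2
  21 -> 42
  11 -> 22
  7 -> 14
  14 -> 28
  3 -> 6
Step 2: Filter for < 17:
  30: removed
  2: kept
  42: removed
  22: removed
  14: kept
  28: removed
  6: kept
Therefore out = [2, 14, 6].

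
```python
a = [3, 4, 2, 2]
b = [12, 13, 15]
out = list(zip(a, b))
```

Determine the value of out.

Step 1: zip stops at shortest (len(a)=4, len(b)=3):
  Index 0: (3, 12)
  Index 1: (4, 13)
  Index 2: (2, 15)
Step 2: Last element of a (2) has no pair, dropped.
Therefore out = [(3, 12), (4, 13), (2, 15)].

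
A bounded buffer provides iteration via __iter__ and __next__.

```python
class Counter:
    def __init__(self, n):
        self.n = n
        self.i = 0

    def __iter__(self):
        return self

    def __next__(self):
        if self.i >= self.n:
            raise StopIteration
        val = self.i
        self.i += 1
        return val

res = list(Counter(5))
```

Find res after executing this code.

Step 1: Counter(5) creates an iterator counting 0 to 4.
Step 2: list() consumes all values: [0, 1, 2, 3, 4].
Therefore res = [0, 1, 2, 3, 4].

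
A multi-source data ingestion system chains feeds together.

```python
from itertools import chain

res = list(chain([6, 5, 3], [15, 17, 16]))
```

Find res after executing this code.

Step 1: chain() concatenates iterables: [6, 5, 3] + [15, 17, 16].
Therefore res = [6, 5, 3, 15, 17, 16].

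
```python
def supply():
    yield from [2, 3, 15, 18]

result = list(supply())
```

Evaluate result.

Step 1: yield from delegates to the iterable, yielding each element.
Step 2: Collected values: [2, 3, 15, 18].
Therefore result = [2, 3, 15, 18].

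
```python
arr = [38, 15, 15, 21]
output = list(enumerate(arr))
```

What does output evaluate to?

Step 1: enumerate pairs each element with its index:
  (0, 38)
  (1, 15)
  (2, 15)
  (3, 21)
Therefore output = [(0, 38), (1, 15), (2, 15), (3, 21)].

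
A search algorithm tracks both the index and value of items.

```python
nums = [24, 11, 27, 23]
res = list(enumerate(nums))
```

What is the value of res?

Step 1: enumerate pairs each element with its index:
  (0, 24)
  (1, 11)
  (2, 27)
  (3, 23)
Therefore res = [(0, 24), (1, 11), (2, 27), (3, 23)].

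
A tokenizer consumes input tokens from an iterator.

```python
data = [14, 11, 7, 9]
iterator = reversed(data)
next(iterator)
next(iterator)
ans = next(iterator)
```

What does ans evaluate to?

Step 1: reversed([14, 11, 7, 9]) gives iterator: [9, 7, 11, 14].
Step 2: First next() = 9, second next() = 7.
Step 3: Third next() = 11.
Therefore ans = 11.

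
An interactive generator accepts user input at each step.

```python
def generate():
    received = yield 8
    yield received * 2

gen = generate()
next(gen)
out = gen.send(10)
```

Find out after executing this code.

Step 1: next(gen) advances to first yield, producing 8.
Step 2: send(10) resumes, received = 10.
Step 3: yield received * 2 = 10 * 2 = 20.
Therefore out = 20.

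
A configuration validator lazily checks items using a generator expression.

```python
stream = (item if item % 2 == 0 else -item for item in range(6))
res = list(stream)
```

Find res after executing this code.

Step 1: For each item in range(6), yield item if even, else -item:
  item=0: even, yield 0
  item=1: odd, yield -1
  item=2: even, yield 2
  item=3: odd, yield -3
  item=4: even, yield 4
  item=5: odd, yield -5
Therefore res = [0, -1, 2, -3, 4, -5].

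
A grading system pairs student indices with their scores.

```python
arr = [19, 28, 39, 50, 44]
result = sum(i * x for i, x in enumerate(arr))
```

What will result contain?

Step 1: Compute i * x for each (i, x) in enumerate([19, 28, 39, 50, 44]):
  i=0, x=19: 0*19 = 0
  i=1, x=28: 1*28 = 28
  i=2, x=39: 2*39 = 78
  i=3, x=50: 3*50 = 150
  i=4, x=44: 4*44 = 176
Step 2: sum = 0 + 28 + 78 + 150 + 176 = 432.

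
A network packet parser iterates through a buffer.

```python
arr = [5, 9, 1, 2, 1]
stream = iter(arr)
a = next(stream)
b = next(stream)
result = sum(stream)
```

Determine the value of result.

Step 1: Create iterator over [5, 9, 1, 2, 1].
Step 2: a = next() = 5, b = next() = 9.
Step 3: sum() of remaining [1, 2, 1] = 4.
Therefore result = 4.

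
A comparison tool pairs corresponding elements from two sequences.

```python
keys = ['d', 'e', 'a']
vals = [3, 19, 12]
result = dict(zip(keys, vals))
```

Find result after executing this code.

Step 1: zip pairs keys with values:
  'd' -> 3
  'e' -> 19
  'a' -> 12
Therefore result = {'d': 3, 'e': 19, 'a': 12}.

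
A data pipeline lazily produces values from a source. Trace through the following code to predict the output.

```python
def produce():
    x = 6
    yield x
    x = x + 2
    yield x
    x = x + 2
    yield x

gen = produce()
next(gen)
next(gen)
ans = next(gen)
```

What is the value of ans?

Step 1: Trace through generator execution:
  Yield 1: x starts at 6, yield 6
  Yield 2: x = 6 + 2 = 8, yield 8
  Yield 3: x = 8 + 2 = 10, yield 10
Step 2: First next() gets 6, second next() gets the second value, third next() yields 10.
Therefore ans = 10.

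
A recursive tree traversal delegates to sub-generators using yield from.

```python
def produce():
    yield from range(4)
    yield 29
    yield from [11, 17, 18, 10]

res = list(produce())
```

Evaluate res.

Step 1: Trace yields in order:
  yield 0
  yield 1
  yield 2
  yield 3
  yield 29
  yield 11
  yield 17
  yield 18
  yield 10
Therefore res = [0, 1, 2, 3, 29, 11, 17, 18, 10].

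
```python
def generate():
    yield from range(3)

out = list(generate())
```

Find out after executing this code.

Step 1: yield from delegates to the iterable, yielding each element.
Step 2: Collected values: [0, 1, 2].
Therefore out = [0, 1, 2].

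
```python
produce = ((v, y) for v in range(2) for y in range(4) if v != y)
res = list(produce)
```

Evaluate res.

Step 1: Nested generator over range(2) x range(4) where v != y:
  (0, 0): excluded (v == y)
  (0, 1): included
  (0, 2): included
  (0, 3): included
  (1, 0): included
  (1, 1): excluded (v == y)
  (1, 2): included
  (1, 3): included
Therefore res = [(0, 1), (0, 2), (0, 3), (1, 0), (1, 2), (1, 3)].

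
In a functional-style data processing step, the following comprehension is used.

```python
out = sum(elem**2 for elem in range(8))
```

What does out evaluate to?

Step 1: Compute elem**2 for each elem in range(8):
  elem=0: 0**2 = 0
  elem=1: 1**2 = 1
  elem=2: 2**2 = 4
  elem=3: 3**2 = 9
  elem=4: 4**2 = 16
  elem=5: 5**2 = 25
  elem=6: 6**2 = 36
  elem=7: 7**2 = 49
Step 2: sum = 0 + 1 + 4 + 9 + 16 + 25 + 36 + 49 = 140.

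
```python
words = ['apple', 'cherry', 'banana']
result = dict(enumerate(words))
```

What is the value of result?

Step 1: enumerate pairs indices with words:
  0 -> 'apple'
  1 -> 'cherry'
  2 -> 'banana'
Therefore result = {0: 'apple', 1: 'cherry', 2: 'banana'}.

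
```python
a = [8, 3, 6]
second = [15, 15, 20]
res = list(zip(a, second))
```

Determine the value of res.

Step 1: zip pairs elements at same index:
  Index 0: (8, 15)
  Index 1: (3, 15)
  Index 2: (6, 20)
Therefore res = [(8, 15), (3, 15), (6, 20)].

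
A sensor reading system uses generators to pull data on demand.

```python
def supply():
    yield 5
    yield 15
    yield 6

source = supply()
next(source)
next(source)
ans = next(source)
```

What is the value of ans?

Step 1: supply() creates a generator.
Step 2: next(source) yields 5 (consumed and discarded).
Step 3: next(source) yields 15 (consumed and discarded).
Step 4: next(source) yields 6, assigned to ans.
Therefore ans = 6.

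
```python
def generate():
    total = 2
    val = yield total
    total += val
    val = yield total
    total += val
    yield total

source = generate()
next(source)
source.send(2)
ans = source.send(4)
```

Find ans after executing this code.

Step 1: next() -> yield total=2.
Step 2: send(2) -> val=2, total = 2+2 = 4, yield 4.
Step 3: send(4) -> val=4, total = 4+4 = 8, yield 8.
Therefore ans = 8.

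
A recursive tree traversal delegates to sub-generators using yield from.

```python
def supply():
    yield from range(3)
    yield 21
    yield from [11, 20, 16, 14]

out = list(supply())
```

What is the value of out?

Step 1: Trace yields in order:
  yield 0
  yield 1
  yield 2
  yield 21
  yield 11
  yield 20
  yield 16
  yield 14
Therefore out = [0, 1, 2, 21, 11, 20, 16, 14].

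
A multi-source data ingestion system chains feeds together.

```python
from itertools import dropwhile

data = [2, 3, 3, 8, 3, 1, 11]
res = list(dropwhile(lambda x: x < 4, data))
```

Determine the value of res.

Step 1: dropwhile drops elements while < 4:
  2 < 4: dropped
  3 < 4: dropped
  3 < 4: dropped
  8: kept (dropping stopped)
Step 2: Remaining elements kept regardless of condition.
Therefore res = [8, 3, 1, 11].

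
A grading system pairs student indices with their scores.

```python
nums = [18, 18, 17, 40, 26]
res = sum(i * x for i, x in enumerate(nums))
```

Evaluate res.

Step 1: Compute i * x for each (i, x) in enumerate([18, 18, 17, 40, 26]):
  i=0, x=18: 0*18 = 0
  i=1, x=18: 1*18 = 18
  i=2, x=17: 2*17 = 34
  i=3, x=40: 3*40 = 120
  i=4, x=26: 4*26 = 104
Step 2: sum = 0 + 18 + 34 + 120 + 104 = 276.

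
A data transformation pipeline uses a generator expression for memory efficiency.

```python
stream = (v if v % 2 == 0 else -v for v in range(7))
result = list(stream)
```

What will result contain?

Step 1: For each v in range(7), yield v if even, else -v:
  v=0: even, yield 0
  v=1: odd, yield -1
  v=2: even, yield 2
  v=3: odd, yield -3
  v=4: even, yield 4
  v=5: odd, yield -5
  v=6: even, yield 6
Therefore result = [0, -1, 2, -3, 4, -5, 6].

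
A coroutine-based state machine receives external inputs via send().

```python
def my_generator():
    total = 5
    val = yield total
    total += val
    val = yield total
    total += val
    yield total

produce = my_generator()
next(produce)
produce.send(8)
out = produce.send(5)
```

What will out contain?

Step 1: next() -> yield total=5.
Step 2: send(8) -> val=8, total = 5+8 = 13, yield 13.
Step 3: send(5) -> val=5, total = 13+5 = 18, yield 18.
Therefore out = 18.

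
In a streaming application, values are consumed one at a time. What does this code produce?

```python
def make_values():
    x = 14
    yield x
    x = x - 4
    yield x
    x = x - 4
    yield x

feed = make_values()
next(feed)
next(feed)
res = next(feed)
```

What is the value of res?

Step 1: Trace through generator execution:
  Yield 1: x starts at 14, yield 14
  Yield 2: x = 14 - 4 = 10, yield 10
  Yield 3: x = 10 - 4 = 6, yield 6
Step 2: First next() gets 14, second next() gets the second value, third next() yields 6.
Therefore res = 6.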